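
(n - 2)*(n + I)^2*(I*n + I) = I*n^4 - 2*n^3 - I*n^3 + 2*n^2 - 3*I*n^2 + 4*n + I*n + 2*I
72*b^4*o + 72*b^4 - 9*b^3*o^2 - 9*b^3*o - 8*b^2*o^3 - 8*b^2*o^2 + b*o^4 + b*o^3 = (-8*b + o)*(-3*b + o)*(3*b + o)*(b*o + b)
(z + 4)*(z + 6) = z^2 + 10*z + 24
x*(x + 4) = x^2 + 4*x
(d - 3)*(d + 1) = d^2 - 2*d - 3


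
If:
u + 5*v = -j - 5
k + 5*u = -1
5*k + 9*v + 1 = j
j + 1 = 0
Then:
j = -1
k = 121/134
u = -51/134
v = -97/134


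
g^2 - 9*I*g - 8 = (g - 8*I)*(g - I)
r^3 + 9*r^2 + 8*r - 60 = (r - 2)*(r + 5)*(r + 6)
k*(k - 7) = k^2 - 7*k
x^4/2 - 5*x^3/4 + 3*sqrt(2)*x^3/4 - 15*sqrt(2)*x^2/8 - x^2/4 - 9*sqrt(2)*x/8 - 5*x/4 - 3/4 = (x/2 + sqrt(2)/2)*(x - 3)*(x + 1/2)*(x + sqrt(2)/2)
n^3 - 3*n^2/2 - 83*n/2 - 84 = (n - 8)*(n + 3)*(n + 7/2)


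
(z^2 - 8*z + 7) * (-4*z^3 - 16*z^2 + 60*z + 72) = -4*z^5 + 16*z^4 + 160*z^3 - 520*z^2 - 156*z + 504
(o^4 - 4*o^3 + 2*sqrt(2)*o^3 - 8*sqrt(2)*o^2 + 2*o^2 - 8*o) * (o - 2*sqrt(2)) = o^5 - 4*o^4 - 6*o^3 - 4*sqrt(2)*o^2 + 24*o^2 + 16*sqrt(2)*o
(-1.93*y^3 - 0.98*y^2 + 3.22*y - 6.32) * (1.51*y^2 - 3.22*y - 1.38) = -2.9143*y^5 + 4.7348*y^4 + 10.6812*y^3 - 18.5592*y^2 + 15.9068*y + 8.7216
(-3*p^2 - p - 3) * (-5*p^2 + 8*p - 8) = 15*p^4 - 19*p^3 + 31*p^2 - 16*p + 24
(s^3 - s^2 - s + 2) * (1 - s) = -s^4 + 2*s^3 - 3*s + 2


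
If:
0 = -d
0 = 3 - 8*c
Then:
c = 3/8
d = 0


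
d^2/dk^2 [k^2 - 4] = 2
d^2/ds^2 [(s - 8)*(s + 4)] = 2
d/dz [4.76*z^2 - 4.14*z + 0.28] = 9.52*z - 4.14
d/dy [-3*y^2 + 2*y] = 2 - 6*y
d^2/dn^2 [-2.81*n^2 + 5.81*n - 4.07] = -5.62000000000000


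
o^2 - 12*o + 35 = (o - 7)*(o - 5)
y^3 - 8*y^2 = y^2*(y - 8)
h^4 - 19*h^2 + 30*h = h*(h - 3)*(h - 2)*(h + 5)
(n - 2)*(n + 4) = n^2 + 2*n - 8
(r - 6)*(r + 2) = r^2 - 4*r - 12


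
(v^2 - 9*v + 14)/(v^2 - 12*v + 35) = (v - 2)/(v - 5)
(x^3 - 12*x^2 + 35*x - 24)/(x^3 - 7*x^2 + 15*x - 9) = (x - 8)/(x - 3)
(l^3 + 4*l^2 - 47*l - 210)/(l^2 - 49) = (l^2 + 11*l + 30)/(l + 7)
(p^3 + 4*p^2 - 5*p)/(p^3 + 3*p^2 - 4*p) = (p + 5)/(p + 4)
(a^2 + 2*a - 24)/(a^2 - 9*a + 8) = (a^2 + 2*a - 24)/(a^2 - 9*a + 8)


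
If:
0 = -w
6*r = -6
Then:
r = -1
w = 0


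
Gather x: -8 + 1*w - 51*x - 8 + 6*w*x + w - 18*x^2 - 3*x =2*w - 18*x^2 + x*(6*w - 54) - 16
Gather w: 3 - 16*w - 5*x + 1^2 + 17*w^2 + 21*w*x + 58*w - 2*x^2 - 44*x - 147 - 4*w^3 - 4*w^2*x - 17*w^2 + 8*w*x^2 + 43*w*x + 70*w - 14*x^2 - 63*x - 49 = -4*w^3 - 4*w^2*x + w*(8*x^2 + 64*x + 112) - 16*x^2 - 112*x - 192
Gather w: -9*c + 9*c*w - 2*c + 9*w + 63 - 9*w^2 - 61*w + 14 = -11*c - 9*w^2 + w*(9*c - 52) + 77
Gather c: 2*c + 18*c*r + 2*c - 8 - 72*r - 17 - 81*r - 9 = c*(18*r + 4) - 153*r - 34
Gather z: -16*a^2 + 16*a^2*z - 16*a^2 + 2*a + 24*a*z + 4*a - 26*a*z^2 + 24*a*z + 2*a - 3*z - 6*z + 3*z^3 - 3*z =-32*a^2 - 26*a*z^2 + 8*a + 3*z^3 + z*(16*a^2 + 48*a - 12)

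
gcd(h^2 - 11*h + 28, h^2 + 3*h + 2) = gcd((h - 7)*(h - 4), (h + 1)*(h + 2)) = 1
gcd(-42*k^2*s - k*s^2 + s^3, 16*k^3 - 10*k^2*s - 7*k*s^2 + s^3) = 1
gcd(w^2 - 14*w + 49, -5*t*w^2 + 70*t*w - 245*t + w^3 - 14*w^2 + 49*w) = w^2 - 14*w + 49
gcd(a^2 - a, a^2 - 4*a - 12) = 1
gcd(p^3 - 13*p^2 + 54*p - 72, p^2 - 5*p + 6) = p - 3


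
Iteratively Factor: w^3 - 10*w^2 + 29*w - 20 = (w - 1)*(w^2 - 9*w + 20) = (w - 5)*(w - 1)*(w - 4)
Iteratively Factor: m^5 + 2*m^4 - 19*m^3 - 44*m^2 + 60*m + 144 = (m + 3)*(m^4 - m^3 - 16*m^2 + 4*m + 48) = (m - 4)*(m + 3)*(m^3 + 3*m^2 - 4*m - 12) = (m - 4)*(m - 2)*(m + 3)*(m^2 + 5*m + 6) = (m - 4)*(m - 2)*(m + 2)*(m + 3)*(m + 3)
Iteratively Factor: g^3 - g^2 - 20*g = (g - 5)*(g^2 + 4*g) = (g - 5)*(g + 4)*(g)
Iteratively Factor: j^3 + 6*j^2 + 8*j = (j + 2)*(j^2 + 4*j) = (j + 2)*(j + 4)*(j)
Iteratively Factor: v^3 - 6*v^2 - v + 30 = (v - 3)*(v^2 - 3*v - 10) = (v - 3)*(v + 2)*(v - 5)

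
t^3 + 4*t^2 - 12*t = t*(t - 2)*(t + 6)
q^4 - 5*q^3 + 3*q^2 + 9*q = q*(q - 3)^2*(q + 1)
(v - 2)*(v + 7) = v^2 + 5*v - 14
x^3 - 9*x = x*(x - 3)*(x + 3)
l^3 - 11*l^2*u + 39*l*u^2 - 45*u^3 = (l - 5*u)*(l - 3*u)^2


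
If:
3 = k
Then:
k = 3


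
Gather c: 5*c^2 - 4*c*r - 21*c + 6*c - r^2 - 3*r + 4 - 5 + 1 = 5*c^2 + c*(-4*r - 15) - r^2 - 3*r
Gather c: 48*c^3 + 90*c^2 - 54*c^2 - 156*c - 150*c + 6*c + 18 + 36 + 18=48*c^3 + 36*c^2 - 300*c + 72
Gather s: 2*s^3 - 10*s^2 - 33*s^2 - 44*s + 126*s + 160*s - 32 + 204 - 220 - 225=2*s^3 - 43*s^2 + 242*s - 273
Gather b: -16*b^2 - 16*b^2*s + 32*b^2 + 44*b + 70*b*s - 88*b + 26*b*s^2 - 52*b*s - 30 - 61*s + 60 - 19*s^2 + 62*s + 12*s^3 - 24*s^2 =b^2*(16 - 16*s) + b*(26*s^2 + 18*s - 44) + 12*s^3 - 43*s^2 + s + 30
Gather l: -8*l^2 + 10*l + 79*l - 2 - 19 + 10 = -8*l^2 + 89*l - 11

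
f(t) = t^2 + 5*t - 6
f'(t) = 2*t + 5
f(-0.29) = -7.37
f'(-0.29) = 4.42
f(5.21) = 47.19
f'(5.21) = 15.42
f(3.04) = 18.44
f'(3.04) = 11.08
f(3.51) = 23.87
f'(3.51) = 12.02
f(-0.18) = -6.87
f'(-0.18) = 4.64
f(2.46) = 12.35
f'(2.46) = 9.92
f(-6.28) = 2.04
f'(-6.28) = -7.56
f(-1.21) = -10.59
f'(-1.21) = 2.58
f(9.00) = 120.00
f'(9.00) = 23.00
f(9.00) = 120.00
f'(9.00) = 23.00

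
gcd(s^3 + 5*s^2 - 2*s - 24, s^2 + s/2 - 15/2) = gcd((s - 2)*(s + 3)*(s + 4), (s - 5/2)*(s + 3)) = s + 3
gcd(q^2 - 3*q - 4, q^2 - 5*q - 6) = q + 1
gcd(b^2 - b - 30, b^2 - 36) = b - 6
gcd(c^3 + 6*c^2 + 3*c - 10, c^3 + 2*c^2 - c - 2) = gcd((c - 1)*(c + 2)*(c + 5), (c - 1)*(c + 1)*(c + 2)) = c^2 + c - 2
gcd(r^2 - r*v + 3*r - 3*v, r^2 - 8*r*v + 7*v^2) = r - v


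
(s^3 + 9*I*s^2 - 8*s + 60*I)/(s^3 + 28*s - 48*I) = (s + 5*I)/(s - 4*I)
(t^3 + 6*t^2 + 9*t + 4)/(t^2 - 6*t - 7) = (t^2 + 5*t + 4)/(t - 7)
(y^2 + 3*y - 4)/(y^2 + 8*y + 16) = (y - 1)/(y + 4)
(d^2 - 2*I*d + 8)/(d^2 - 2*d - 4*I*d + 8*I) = (d + 2*I)/(d - 2)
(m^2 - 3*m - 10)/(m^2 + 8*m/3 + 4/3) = 3*(m - 5)/(3*m + 2)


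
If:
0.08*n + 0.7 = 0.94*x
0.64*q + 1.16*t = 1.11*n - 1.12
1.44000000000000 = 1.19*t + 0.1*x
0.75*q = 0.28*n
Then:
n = 2.79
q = 1.04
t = 1.13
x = 0.98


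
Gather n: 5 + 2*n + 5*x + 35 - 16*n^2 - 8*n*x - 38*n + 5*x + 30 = -16*n^2 + n*(-8*x - 36) + 10*x + 70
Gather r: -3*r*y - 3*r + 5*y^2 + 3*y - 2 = r*(-3*y - 3) + 5*y^2 + 3*y - 2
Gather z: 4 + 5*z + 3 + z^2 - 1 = z^2 + 5*z + 6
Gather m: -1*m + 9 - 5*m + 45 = 54 - 6*m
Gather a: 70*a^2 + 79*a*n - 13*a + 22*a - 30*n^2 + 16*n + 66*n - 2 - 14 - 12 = 70*a^2 + a*(79*n + 9) - 30*n^2 + 82*n - 28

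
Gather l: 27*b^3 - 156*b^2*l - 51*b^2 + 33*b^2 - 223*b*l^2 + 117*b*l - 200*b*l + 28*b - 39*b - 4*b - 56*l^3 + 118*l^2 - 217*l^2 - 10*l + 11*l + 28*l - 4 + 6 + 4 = 27*b^3 - 18*b^2 - 15*b - 56*l^3 + l^2*(-223*b - 99) + l*(-156*b^2 - 83*b + 29) + 6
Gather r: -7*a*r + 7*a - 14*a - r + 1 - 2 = -7*a + r*(-7*a - 1) - 1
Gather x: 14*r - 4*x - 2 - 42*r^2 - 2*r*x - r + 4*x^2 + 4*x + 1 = -42*r^2 - 2*r*x + 13*r + 4*x^2 - 1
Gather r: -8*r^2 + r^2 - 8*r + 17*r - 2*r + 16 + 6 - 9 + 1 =-7*r^2 + 7*r + 14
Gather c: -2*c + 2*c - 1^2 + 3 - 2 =0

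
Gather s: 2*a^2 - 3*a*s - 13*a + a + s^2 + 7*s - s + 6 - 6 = 2*a^2 - 12*a + s^2 + s*(6 - 3*a)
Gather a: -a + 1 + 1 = 2 - a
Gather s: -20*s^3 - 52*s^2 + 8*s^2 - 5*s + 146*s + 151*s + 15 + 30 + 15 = -20*s^3 - 44*s^2 + 292*s + 60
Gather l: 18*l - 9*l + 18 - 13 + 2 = 9*l + 7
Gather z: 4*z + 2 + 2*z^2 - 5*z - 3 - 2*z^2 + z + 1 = 0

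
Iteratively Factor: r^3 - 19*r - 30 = (r + 3)*(r^2 - 3*r - 10) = (r - 5)*(r + 3)*(r + 2)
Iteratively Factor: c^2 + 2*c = (c + 2)*(c)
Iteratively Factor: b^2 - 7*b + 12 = (b - 3)*(b - 4)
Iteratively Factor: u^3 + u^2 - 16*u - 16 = (u - 4)*(u^2 + 5*u + 4) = (u - 4)*(u + 1)*(u + 4)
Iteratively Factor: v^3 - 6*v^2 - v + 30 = (v + 2)*(v^2 - 8*v + 15) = (v - 3)*(v + 2)*(v - 5)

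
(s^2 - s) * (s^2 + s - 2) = s^4 - 3*s^2 + 2*s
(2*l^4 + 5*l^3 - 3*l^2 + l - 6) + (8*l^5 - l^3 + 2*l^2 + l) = 8*l^5 + 2*l^4 + 4*l^3 - l^2 + 2*l - 6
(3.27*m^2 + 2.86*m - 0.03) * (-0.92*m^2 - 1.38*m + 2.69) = -3.0084*m^4 - 7.1438*m^3 + 4.8771*m^2 + 7.7348*m - 0.0807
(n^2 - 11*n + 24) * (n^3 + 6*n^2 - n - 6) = n^5 - 5*n^4 - 43*n^3 + 149*n^2 + 42*n - 144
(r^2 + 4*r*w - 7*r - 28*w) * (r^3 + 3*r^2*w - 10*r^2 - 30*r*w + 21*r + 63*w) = r^5 + 7*r^4*w - 17*r^4 + 12*r^3*w^2 - 119*r^3*w + 91*r^3 - 204*r^2*w^2 + 637*r^2*w - 147*r^2 + 1092*r*w^2 - 1029*r*w - 1764*w^2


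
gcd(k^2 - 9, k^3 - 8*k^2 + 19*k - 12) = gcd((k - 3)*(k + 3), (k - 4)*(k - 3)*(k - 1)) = k - 3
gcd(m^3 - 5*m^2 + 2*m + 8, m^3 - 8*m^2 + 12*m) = m - 2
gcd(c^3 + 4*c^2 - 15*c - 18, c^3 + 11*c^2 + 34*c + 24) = c^2 + 7*c + 6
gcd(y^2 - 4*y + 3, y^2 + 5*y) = 1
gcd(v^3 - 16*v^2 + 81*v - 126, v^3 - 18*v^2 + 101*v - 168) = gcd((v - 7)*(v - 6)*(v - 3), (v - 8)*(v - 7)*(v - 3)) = v^2 - 10*v + 21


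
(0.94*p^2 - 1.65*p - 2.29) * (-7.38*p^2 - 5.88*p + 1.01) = -6.9372*p^4 + 6.6498*p^3 + 27.5516*p^2 + 11.7987*p - 2.3129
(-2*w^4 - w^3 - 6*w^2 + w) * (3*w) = -6*w^5 - 3*w^4 - 18*w^3 + 3*w^2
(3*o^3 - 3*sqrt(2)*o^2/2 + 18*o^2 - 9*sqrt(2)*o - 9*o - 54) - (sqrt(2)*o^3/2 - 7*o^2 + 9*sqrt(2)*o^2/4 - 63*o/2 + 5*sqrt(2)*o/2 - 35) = -sqrt(2)*o^3/2 + 3*o^3 - 15*sqrt(2)*o^2/4 + 25*o^2 - 23*sqrt(2)*o/2 + 45*o/2 - 19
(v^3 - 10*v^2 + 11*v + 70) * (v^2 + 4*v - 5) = v^5 - 6*v^4 - 34*v^3 + 164*v^2 + 225*v - 350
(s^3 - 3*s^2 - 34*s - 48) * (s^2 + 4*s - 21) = s^5 + s^4 - 67*s^3 - 121*s^2 + 522*s + 1008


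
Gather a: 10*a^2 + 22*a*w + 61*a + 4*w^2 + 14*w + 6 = 10*a^2 + a*(22*w + 61) + 4*w^2 + 14*w + 6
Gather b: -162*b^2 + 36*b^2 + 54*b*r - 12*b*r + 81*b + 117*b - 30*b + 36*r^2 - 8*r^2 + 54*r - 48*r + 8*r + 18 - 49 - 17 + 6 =-126*b^2 + b*(42*r + 168) + 28*r^2 + 14*r - 42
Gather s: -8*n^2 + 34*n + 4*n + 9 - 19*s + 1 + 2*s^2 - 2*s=-8*n^2 + 38*n + 2*s^2 - 21*s + 10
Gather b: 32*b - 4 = 32*b - 4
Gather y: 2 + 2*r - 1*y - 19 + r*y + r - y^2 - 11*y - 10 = 3*r - y^2 + y*(r - 12) - 27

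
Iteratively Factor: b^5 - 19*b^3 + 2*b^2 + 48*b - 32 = (b + 2)*(b^4 - 2*b^3 - 15*b^2 + 32*b - 16) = (b + 2)*(b + 4)*(b^3 - 6*b^2 + 9*b - 4) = (b - 1)*(b + 2)*(b + 4)*(b^2 - 5*b + 4) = (b - 4)*(b - 1)*(b + 2)*(b + 4)*(b - 1)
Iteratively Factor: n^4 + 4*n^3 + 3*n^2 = (n + 3)*(n^3 + n^2) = n*(n + 3)*(n^2 + n) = n^2*(n + 3)*(n + 1)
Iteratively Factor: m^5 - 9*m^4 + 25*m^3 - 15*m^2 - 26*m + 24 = (m + 1)*(m^4 - 10*m^3 + 35*m^2 - 50*m + 24) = (m - 4)*(m + 1)*(m^3 - 6*m^2 + 11*m - 6) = (m - 4)*(m - 2)*(m + 1)*(m^2 - 4*m + 3) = (m - 4)*(m - 3)*(m - 2)*(m + 1)*(m - 1)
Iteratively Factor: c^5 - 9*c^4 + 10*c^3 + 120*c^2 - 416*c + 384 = (c - 3)*(c^4 - 6*c^3 - 8*c^2 + 96*c - 128) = (c - 3)*(c - 2)*(c^3 - 4*c^2 - 16*c + 64) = (c - 4)*(c - 3)*(c - 2)*(c^2 - 16) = (c - 4)^2*(c - 3)*(c - 2)*(c + 4)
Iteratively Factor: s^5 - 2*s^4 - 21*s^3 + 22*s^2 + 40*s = (s + 1)*(s^4 - 3*s^3 - 18*s^2 + 40*s) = (s + 1)*(s + 4)*(s^3 - 7*s^2 + 10*s) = (s - 2)*(s + 1)*(s + 4)*(s^2 - 5*s) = (s - 5)*(s - 2)*(s + 1)*(s + 4)*(s)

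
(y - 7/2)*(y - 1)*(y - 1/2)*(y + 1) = y^4 - 4*y^3 + 3*y^2/4 + 4*y - 7/4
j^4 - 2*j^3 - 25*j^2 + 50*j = j*(j - 5)*(j - 2)*(j + 5)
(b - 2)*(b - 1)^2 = b^3 - 4*b^2 + 5*b - 2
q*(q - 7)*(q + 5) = q^3 - 2*q^2 - 35*q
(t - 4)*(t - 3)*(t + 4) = t^3 - 3*t^2 - 16*t + 48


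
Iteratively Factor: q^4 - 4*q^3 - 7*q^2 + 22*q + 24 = (q + 2)*(q^3 - 6*q^2 + 5*q + 12) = (q - 4)*(q + 2)*(q^2 - 2*q - 3) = (q - 4)*(q + 1)*(q + 2)*(q - 3)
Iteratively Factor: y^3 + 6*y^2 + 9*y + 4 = (y + 4)*(y^2 + 2*y + 1) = (y + 1)*(y + 4)*(y + 1)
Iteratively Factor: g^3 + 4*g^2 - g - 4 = (g - 1)*(g^2 + 5*g + 4) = (g - 1)*(g + 4)*(g + 1)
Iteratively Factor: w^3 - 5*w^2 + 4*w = (w)*(w^2 - 5*w + 4) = w*(w - 1)*(w - 4)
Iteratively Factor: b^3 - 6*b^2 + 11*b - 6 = (b - 2)*(b^2 - 4*b + 3) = (b - 3)*(b - 2)*(b - 1)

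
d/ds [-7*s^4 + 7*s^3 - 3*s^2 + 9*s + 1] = -28*s^3 + 21*s^2 - 6*s + 9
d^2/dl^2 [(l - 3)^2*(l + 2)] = 6*l - 8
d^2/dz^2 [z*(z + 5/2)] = 2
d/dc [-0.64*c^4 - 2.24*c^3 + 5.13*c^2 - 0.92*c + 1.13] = -2.56*c^3 - 6.72*c^2 + 10.26*c - 0.92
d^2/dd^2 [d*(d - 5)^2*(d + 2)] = 12*d^2 - 48*d + 10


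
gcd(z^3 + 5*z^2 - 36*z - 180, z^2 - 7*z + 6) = z - 6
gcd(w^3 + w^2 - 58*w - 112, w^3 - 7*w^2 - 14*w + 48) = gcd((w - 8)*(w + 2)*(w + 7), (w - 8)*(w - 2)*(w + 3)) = w - 8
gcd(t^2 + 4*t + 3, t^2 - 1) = t + 1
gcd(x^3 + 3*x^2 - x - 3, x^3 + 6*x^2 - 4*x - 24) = 1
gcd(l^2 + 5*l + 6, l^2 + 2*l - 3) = l + 3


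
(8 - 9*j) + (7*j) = 8 - 2*j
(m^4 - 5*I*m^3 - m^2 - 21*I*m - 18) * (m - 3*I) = m^5 - 8*I*m^4 - 16*m^3 - 18*I*m^2 - 81*m + 54*I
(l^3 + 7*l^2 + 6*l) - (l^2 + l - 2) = l^3 + 6*l^2 + 5*l + 2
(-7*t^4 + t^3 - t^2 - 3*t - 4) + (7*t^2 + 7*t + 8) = -7*t^4 + t^3 + 6*t^2 + 4*t + 4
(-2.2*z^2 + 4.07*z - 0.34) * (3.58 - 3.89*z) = 8.558*z^3 - 23.7083*z^2 + 15.8932*z - 1.2172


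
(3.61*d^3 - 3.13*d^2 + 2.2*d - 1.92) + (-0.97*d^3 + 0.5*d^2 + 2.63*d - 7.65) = 2.64*d^3 - 2.63*d^2 + 4.83*d - 9.57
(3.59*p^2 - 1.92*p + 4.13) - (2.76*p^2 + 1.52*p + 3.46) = 0.83*p^2 - 3.44*p + 0.67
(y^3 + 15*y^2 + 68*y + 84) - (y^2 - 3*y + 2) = y^3 + 14*y^2 + 71*y + 82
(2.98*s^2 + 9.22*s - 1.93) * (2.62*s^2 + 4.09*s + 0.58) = 7.8076*s^4 + 36.3446*s^3 + 34.3816*s^2 - 2.5461*s - 1.1194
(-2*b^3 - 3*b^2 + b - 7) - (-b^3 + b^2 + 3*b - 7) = -b^3 - 4*b^2 - 2*b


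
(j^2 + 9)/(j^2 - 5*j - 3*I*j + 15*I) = (j + 3*I)/(j - 5)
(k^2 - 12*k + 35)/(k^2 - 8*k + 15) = (k - 7)/(k - 3)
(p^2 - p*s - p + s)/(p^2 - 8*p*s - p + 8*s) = (p - s)/(p - 8*s)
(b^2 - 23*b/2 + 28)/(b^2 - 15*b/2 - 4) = (2*b - 7)/(2*b + 1)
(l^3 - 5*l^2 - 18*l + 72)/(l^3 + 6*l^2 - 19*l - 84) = (l^3 - 5*l^2 - 18*l + 72)/(l^3 + 6*l^2 - 19*l - 84)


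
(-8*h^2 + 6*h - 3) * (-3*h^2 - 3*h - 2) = 24*h^4 + 6*h^3 + 7*h^2 - 3*h + 6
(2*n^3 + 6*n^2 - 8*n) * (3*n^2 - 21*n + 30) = 6*n^5 - 24*n^4 - 90*n^3 + 348*n^2 - 240*n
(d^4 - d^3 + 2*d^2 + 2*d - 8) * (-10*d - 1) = -10*d^5 + 9*d^4 - 19*d^3 - 22*d^2 + 78*d + 8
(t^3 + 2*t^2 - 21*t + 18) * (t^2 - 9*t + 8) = t^5 - 7*t^4 - 31*t^3 + 223*t^2 - 330*t + 144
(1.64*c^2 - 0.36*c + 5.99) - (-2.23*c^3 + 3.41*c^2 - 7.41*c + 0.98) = 2.23*c^3 - 1.77*c^2 + 7.05*c + 5.01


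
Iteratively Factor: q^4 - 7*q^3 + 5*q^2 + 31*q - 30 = (q - 5)*(q^3 - 2*q^2 - 5*q + 6) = (q - 5)*(q + 2)*(q^2 - 4*q + 3) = (q - 5)*(q - 3)*(q + 2)*(q - 1)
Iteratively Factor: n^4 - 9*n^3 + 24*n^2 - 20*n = (n - 2)*(n^3 - 7*n^2 + 10*n) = (n - 5)*(n - 2)*(n^2 - 2*n) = n*(n - 5)*(n - 2)*(n - 2)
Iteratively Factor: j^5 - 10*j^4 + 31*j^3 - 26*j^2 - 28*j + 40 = (j - 2)*(j^4 - 8*j^3 + 15*j^2 + 4*j - 20) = (j - 5)*(j - 2)*(j^3 - 3*j^2 + 4) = (j - 5)*(j - 2)*(j + 1)*(j^2 - 4*j + 4) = (j - 5)*(j - 2)^2*(j + 1)*(j - 2)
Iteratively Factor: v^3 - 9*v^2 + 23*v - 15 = (v - 5)*(v^2 - 4*v + 3) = (v - 5)*(v - 3)*(v - 1)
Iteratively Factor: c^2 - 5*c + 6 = (c - 2)*(c - 3)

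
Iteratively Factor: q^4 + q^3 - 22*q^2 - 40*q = (q + 2)*(q^3 - q^2 - 20*q) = q*(q + 2)*(q^2 - q - 20) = q*(q + 2)*(q + 4)*(q - 5)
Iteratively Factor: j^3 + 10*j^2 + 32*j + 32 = (j + 4)*(j^2 + 6*j + 8) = (j + 2)*(j + 4)*(j + 4)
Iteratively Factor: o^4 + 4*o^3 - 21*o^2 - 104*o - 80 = (o + 1)*(o^3 + 3*o^2 - 24*o - 80) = (o - 5)*(o + 1)*(o^2 + 8*o + 16) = (o - 5)*(o + 1)*(o + 4)*(o + 4)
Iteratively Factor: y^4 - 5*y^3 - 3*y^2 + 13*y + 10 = (y + 1)*(y^3 - 6*y^2 + 3*y + 10) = (y - 5)*(y + 1)*(y^2 - y - 2) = (y - 5)*(y - 2)*(y + 1)*(y + 1)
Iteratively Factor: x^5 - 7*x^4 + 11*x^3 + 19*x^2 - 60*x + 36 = (x - 3)*(x^4 - 4*x^3 - x^2 + 16*x - 12) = (x - 3)^2*(x^3 - x^2 - 4*x + 4) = (x - 3)^2*(x - 2)*(x^2 + x - 2) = (x - 3)^2*(x - 2)*(x + 2)*(x - 1)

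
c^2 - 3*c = c*(c - 3)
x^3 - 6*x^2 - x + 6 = (x - 6)*(x - 1)*(x + 1)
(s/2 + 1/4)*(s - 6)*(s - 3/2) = s^3/2 - 7*s^2/2 + 21*s/8 + 9/4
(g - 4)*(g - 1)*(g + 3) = g^3 - 2*g^2 - 11*g + 12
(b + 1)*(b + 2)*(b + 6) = b^3 + 9*b^2 + 20*b + 12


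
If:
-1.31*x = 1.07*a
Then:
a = -1.22429906542056*x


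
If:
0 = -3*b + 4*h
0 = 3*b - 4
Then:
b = 4/3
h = 1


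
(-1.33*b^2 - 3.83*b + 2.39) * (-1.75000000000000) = 2.3275*b^2 + 6.7025*b - 4.1825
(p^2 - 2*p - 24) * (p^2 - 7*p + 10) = p^4 - 9*p^3 + 148*p - 240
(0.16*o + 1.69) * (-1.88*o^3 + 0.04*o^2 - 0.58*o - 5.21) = -0.3008*o^4 - 3.1708*o^3 - 0.0252*o^2 - 1.8138*o - 8.8049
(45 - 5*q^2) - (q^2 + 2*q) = -6*q^2 - 2*q + 45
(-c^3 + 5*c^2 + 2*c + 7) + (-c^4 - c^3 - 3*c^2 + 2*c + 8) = -c^4 - 2*c^3 + 2*c^2 + 4*c + 15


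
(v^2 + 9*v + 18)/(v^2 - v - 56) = (v^2 + 9*v + 18)/(v^2 - v - 56)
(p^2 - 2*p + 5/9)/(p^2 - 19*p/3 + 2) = (p - 5/3)/(p - 6)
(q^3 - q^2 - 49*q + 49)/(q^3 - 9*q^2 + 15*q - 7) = (q + 7)/(q - 1)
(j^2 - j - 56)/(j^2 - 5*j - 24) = (j + 7)/(j + 3)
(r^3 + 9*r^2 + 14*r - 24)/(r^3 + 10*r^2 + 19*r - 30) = (r + 4)/(r + 5)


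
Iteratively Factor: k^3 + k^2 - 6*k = (k)*(k^2 + k - 6) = k*(k - 2)*(k + 3)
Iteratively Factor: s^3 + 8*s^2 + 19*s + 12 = (s + 3)*(s^2 + 5*s + 4) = (s + 3)*(s + 4)*(s + 1)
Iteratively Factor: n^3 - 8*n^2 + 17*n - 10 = (n - 5)*(n^2 - 3*n + 2) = (n - 5)*(n - 2)*(n - 1)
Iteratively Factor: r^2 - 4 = (r + 2)*(r - 2)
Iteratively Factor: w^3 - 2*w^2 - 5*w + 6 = (w - 1)*(w^2 - w - 6) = (w - 1)*(w + 2)*(w - 3)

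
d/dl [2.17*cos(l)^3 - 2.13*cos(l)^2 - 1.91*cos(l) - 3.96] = (-6.51*cos(l)^2 + 4.26*cos(l) + 1.91)*sin(l)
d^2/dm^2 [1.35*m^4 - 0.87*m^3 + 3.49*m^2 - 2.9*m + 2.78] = 16.2*m^2 - 5.22*m + 6.98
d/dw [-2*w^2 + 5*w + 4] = 5 - 4*w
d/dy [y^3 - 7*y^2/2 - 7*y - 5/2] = 3*y^2 - 7*y - 7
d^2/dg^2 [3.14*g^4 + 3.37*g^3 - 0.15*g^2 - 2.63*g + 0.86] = 37.68*g^2 + 20.22*g - 0.3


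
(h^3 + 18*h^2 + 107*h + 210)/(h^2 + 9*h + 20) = (h^2 + 13*h + 42)/(h + 4)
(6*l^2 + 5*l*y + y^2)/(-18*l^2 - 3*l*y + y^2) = (2*l + y)/(-6*l + y)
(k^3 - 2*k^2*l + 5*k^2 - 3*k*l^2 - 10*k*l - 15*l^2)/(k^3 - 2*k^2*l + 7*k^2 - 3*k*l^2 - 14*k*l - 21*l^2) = (k + 5)/(k + 7)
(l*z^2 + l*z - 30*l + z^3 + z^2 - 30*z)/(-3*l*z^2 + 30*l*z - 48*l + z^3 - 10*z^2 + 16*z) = (-l*z^2 - l*z + 30*l - z^3 - z^2 + 30*z)/(3*l*z^2 - 30*l*z + 48*l - z^3 + 10*z^2 - 16*z)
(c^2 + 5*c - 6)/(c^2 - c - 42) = (c - 1)/(c - 7)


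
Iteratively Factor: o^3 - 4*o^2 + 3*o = (o - 1)*(o^2 - 3*o) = (o - 3)*(o - 1)*(o)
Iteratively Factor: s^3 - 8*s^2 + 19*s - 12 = (s - 3)*(s^2 - 5*s + 4) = (s - 3)*(s - 1)*(s - 4)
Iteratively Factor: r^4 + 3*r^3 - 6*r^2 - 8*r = (r + 1)*(r^3 + 2*r^2 - 8*r) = (r - 2)*(r + 1)*(r^2 + 4*r) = r*(r - 2)*(r + 1)*(r + 4)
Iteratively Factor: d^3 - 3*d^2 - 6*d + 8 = (d - 4)*(d^2 + d - 2) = (d - 4)*(d - 1)*(d + 2)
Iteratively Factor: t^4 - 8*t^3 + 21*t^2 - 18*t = (t - 3)*(t^3 - 5*t^2 + 6*t) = (t - 3)*(t - 2)*(t^2 - 3*t) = t*(t - 3)*(t - 2)*(t - 3)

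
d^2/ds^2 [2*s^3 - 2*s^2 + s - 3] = 12*s - 4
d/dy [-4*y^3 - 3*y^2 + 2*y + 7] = -12*y^2 - 6*y + 2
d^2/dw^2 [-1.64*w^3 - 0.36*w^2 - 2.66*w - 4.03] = -9.84*w - 0.72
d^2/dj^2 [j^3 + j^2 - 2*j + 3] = 6*j + 2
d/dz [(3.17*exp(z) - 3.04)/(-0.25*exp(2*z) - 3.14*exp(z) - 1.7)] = (0.7925*exp(2*z) - 1.52*exp(z) - 14.9346)*exp(z)/(0.0625*exp(4*z) + 1.57*exp(3*z) + 10.7096*exp(2*z) + 10.676*exp(z) + 2.89)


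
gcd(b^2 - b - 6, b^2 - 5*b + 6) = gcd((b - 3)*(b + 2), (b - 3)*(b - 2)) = b - 3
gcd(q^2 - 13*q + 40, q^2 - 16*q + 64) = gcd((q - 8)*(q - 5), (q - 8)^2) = q - 8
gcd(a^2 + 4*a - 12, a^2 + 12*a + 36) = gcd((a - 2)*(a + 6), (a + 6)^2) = a + 6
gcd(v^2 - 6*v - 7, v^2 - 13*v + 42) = v - 7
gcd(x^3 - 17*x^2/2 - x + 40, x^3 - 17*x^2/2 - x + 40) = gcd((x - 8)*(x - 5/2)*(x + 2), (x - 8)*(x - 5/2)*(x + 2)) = x^3 - 17*x^2/2 - x + 40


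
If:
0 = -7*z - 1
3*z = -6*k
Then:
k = 1/14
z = -1/7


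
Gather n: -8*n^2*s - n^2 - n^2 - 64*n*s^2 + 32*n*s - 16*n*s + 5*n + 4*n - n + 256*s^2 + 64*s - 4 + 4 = n^2*(-8*s - 2) + n*(-64*s^2 + 16*s + 8) + 256*s^2 + 64*s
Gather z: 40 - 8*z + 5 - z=45 - 9*z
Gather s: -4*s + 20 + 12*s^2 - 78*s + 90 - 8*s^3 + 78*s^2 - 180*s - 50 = -8*s^3 + 90*s^2 - 262*s + 60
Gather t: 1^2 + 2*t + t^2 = t^2 + 2*t + 1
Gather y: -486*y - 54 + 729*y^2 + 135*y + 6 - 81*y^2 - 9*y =648*y^2 - 360*y - 48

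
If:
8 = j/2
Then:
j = 16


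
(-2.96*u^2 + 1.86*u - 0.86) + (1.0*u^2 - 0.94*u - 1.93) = -1.96*u^2 + 0.92*u - 2.79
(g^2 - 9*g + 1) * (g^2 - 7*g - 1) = g^4 - 16*g^3 + 63*g^2 + 2*g - 1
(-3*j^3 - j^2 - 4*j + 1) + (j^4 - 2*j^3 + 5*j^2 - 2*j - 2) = j^4 - 5*j^3 + 4*j^2 - 6*j - 1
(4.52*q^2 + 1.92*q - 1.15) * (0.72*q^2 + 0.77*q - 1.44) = 3.2544*q^4 + 4.8628*q^3 - 5.8584*q^2 - 3.6503*q + 1.656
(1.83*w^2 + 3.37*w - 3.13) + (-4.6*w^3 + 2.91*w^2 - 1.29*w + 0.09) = -4.6*w^3 + 4.74*w^2 + 2.08*w - 3.04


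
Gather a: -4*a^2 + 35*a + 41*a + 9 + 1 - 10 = -4*a^2 + 76*a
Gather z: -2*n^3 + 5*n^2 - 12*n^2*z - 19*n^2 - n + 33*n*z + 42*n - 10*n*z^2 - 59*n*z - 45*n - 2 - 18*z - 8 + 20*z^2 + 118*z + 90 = -2*n^3 - 14*n^2 - 4*n + z^2*(20 - 10*n) + z*(-12*n^2 - 26*n + 100) + 80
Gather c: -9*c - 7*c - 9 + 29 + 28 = 48 - 16*c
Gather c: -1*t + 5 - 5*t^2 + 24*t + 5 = -5*t^2 + 23*t + 10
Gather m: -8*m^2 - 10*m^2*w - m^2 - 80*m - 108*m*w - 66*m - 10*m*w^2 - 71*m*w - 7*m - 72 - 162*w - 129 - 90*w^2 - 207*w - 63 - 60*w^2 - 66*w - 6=m^2*(-10*w - 9) + m*(-10*w^2 - 179*w - 153) - 150*w^2 - 435*w - 270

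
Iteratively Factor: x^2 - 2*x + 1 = (x - 1)*(x - 1)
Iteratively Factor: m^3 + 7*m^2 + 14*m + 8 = (m + 2)*(m^2 + 5*m + 4) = (m + 2)*(m + 4)*(m + 1)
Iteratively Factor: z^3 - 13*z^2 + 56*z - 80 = (z - 5)*(z^2 - 8*z + 16) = (z - 5)*(z - 4)*(z - 4)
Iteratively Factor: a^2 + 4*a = (a)*(a + 4)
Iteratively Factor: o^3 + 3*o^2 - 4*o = (o)*(o^2 + 3*o - 4) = o*(o - 1)*(o + 4)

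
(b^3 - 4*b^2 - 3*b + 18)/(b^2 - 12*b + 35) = (b^3 - 4*b^2 - 3*b + 18)/(b^2 - 12*b + 35)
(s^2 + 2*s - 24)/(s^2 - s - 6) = (-s^2 - 2*s + 24)/(-s^2 + s + 6)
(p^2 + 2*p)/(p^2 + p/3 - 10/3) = 3*p/(3*p - 5)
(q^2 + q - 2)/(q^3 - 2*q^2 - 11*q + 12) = (q + 2)/(q^2 - q - 12)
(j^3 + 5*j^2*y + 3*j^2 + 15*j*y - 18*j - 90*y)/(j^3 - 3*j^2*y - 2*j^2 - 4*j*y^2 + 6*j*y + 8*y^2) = (j^3 + 5*j^2*y + 3*j^2 + 15*j*y - 18*j - 90*y)/(j^3 - 3*j^2*y - 2*j^2 - 4*j*y^2 + 6*j*y + 8*y^2)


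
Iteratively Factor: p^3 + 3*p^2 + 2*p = (p + 1)*(p^2 + 2*p) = p*(p + 1)*(p + 2)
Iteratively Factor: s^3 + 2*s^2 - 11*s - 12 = (s + 4)*(s^2 - 2*s - 3) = (s - 3)*(s + 4)*(s + 1)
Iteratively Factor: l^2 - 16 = (l + 4)*(l - 4)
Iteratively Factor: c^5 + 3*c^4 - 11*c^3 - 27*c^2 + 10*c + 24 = (c + 4)*(c^4 - c^3 - 7*c^2 + c + 6) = (c + 1)*(c + 4)*(c^3 - 2*c^2 - 5*c + 6) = (c - 1)*(c + 1)*(c + 4)*(c^2 - c - 6) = (c - 3)*(c - 1)*(c + 1)*(c + 4)*(c + 2)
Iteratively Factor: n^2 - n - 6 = (n - 3)*(n + 2)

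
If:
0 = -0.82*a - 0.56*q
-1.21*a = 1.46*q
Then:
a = 0.00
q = 0.00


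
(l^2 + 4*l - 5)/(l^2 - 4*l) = (l^2 + 4*l - 5)/(l*(l - 4))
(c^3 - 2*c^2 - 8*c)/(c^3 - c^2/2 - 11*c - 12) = 2*c/(2*c + 3)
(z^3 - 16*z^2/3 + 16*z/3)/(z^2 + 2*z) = (3*z^2 - 16*z + 16)/(3*(z + 2))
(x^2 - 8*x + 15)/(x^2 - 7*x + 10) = (x - 3)/(x - 2)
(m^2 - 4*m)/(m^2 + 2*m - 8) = m*(m - 4)/(m^2 + 2*m - 8)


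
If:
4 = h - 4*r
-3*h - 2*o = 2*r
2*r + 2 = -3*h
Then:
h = 0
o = 1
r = -1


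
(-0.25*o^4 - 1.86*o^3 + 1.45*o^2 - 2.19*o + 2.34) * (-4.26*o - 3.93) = 1.065*o^5 + 8.9061*o^4 + 1.1328*o^3 + 3.6309*o^2 - 1.3617*o - 9.1962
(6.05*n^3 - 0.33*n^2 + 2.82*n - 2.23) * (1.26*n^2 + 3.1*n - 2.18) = 7.623*n^5 + 18.3392*n^4 - 10.6588*n^3 + 6.6516*n^2 - 13.0606*n + 4.8614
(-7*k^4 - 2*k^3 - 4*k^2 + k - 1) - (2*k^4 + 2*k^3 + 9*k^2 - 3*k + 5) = -9*k^4 - 4*k^3 - 13*k^2 + 4*k - 6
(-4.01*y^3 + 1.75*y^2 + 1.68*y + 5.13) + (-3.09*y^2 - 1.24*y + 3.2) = -4.01*y^3 - 1.34*y^2 + 0.44*y + 8.33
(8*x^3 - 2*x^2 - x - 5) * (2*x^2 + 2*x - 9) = 16*x^5 + 12*x^4 - 78*x^3 + 6*x^2 - x + 45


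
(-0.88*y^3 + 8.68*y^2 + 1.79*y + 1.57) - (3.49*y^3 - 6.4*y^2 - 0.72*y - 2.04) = -4.37*y^3 + 15.08*y^2 + 2.51*y + 3.61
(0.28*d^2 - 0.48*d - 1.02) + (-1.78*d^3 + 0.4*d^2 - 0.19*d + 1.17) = -1.78*d^3 + 0.68*d^2 - 0.67*d + 0.15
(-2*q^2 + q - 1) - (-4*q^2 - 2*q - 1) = 2*q^2 + 3*q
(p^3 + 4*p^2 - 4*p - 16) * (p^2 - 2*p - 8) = p^5 + 2*p^4 - 20*p^3 - 40*p^2 + 64*p + 128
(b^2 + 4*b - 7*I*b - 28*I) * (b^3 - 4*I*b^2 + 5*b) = b^5 + 4*b^4 - 11*I*b^4 - 23*b^3 - 44*I*b^3 - 92*b^2 - 35*I*b^2 - 140*I*b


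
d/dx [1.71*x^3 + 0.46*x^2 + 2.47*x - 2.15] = 5.13*x^2 + 0.92*x + 2.47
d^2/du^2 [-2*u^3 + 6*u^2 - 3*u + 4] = 12 - 12*u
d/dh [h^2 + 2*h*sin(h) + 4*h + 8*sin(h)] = 2*h*cos(h) + 2*h + 2*sin(h) + 8*cos(h) + 4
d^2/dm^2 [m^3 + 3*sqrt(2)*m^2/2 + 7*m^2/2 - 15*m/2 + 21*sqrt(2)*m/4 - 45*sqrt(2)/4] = 6*m + 3*sqrt(2) + 7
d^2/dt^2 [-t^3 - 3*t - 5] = -6*t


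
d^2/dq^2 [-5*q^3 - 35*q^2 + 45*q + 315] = -30*q - 70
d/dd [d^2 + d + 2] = 2*d + 1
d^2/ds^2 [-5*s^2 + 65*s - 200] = -10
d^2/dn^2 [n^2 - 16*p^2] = 2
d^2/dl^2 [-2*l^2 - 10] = -4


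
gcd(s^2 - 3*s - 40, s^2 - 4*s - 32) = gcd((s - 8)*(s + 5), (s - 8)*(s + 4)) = s - 8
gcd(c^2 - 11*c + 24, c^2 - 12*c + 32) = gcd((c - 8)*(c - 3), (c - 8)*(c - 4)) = c - 8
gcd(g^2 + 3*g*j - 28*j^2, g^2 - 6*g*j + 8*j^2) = g - 4*j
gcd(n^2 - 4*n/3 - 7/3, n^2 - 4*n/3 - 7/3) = n^2 - 4*n/3 - 7/3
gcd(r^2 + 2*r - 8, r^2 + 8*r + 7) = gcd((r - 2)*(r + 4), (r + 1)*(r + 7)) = 1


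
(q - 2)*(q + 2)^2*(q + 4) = q^4 + 6*q^3 + 4*q^2 - 24*q - 32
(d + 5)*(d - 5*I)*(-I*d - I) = -I*d^3 - 5*d^2 - 6*I*d^2 - 30*d - 5*I*d - 25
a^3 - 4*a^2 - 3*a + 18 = (a - 3)^2*(a + 2)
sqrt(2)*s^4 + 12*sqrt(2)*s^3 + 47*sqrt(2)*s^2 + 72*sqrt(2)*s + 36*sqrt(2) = (s + 2)*(s + 3)*(s + 6)*(sqrt(2)*s + sqrt(2))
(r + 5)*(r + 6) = r^2 + 11*r + 30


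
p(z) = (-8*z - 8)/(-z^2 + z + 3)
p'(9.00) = -0.17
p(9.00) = 1.16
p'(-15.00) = -0.03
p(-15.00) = -0.47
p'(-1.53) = -13.51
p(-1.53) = -4.87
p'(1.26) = -6.84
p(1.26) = -6.77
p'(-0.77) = -3.14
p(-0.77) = -1.12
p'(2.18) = -486.21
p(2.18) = -59.49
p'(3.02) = -14.28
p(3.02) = 10.37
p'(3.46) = -5.50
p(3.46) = 6.47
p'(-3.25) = -0.41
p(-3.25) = -1.66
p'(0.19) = -1.94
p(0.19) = -3.02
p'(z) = (-8*z - 8)*(2*z - 1)/(-z^2 + z + 3)^2 - 8/(-z^2 + z + 3) = 8*(z^2 - z - (z + 1)*(2*z - 1) - 3)/(-z^2 + z + 3)^2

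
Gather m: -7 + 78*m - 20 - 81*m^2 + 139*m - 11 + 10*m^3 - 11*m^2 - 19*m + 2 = 10*m^3 - 92*m^2 + 198*m - 36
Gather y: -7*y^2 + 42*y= -7*y^2 + 42*y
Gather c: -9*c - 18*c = -27*c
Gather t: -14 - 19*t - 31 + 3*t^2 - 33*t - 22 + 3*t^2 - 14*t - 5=6*t^2 - 66*t - 72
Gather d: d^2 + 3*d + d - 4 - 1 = d^2 + 4*d - 5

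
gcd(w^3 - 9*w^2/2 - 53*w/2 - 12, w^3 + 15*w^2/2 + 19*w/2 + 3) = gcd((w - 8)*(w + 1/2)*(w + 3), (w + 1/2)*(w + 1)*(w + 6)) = w + 1/2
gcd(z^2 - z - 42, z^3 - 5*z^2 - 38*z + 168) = z^2 - z - 42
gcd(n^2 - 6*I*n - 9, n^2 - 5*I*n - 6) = n - 3*I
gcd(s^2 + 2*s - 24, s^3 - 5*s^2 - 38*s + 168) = s^2 + 2*s - 24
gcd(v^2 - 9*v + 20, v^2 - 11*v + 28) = v - 4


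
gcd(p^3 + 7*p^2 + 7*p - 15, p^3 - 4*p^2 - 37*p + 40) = p^2 + 4*p - 5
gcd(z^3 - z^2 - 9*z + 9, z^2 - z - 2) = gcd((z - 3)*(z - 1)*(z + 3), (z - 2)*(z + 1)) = 1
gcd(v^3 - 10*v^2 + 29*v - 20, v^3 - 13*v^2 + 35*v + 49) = 1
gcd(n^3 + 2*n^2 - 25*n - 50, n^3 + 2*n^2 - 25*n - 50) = n^3 + 2*n^2 - 25*n - 50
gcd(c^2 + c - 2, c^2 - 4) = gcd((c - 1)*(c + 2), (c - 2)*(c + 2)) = c + 2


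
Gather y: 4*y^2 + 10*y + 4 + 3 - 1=4*y^2 + 10*y + 6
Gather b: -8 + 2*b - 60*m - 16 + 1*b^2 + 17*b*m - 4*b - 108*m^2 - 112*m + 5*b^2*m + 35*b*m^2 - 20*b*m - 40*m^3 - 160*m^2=b^2*(5*m + 1) + b*(35*m^2 - 3*m - 2) - 40*m^3 - 268*m^2 - 172*m - 24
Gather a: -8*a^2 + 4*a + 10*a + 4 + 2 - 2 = -8*a^2 + 14*a + 4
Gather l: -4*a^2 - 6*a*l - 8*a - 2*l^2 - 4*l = -4*a^2 - 8*a - 2*l^2 + l*(-6*a - 4)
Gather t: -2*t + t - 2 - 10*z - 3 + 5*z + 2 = -t - 5*z - 3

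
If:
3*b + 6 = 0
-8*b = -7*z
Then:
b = -2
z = -16/7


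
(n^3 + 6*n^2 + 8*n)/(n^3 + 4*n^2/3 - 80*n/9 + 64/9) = 9*n*(n + 2)/(9*n^2 - 24*n + 16)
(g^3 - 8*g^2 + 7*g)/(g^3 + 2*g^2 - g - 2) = g*(g - 7)/(g^2 + 3*g + 2)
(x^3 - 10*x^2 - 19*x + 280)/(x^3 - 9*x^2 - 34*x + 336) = (x + 5)/(x + 6)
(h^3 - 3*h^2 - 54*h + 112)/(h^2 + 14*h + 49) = (h^2 - 10*h + 16)/(h + 7)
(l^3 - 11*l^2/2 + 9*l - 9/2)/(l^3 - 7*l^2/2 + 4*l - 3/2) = (l - 3)/(l - 1)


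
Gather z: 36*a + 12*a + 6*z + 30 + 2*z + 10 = 48*a + 8*z + 40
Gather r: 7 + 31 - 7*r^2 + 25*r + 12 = -7*r^2 + 25*r + 50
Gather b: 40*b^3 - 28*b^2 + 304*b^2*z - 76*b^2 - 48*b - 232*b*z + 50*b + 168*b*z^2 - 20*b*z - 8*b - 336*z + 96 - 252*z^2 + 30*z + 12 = 40*b^3 + b^2*(304*z - 104) + b*(168*z^2 - 252*z - 6) - 252*z^2 - 306*z + 108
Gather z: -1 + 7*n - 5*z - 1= 7*n - 5*z - 2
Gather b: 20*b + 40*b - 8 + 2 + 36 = 60*b + 30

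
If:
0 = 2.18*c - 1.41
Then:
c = 0.65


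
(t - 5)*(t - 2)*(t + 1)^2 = t^4 - 5*t^3 - 3*t^2 + 13*t + 10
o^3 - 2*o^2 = o^2*(o - 2)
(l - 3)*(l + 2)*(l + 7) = l^3 + 6*l^2 - 13*l - 42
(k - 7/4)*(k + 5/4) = k^2 - k/2 - 35/16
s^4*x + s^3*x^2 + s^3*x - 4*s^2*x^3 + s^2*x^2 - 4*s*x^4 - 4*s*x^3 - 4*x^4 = (s - 2*x)*(s + x)*(s + 2*x)*(s*x + x)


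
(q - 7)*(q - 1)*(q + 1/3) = q^3 - 23*q^2/3 + 13*q/3 + 7/3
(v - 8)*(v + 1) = v^2 - 7*v - 8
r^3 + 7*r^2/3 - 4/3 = (r - 2/3)*(r + 1)*(r + 2)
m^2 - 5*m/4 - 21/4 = (m - 3)*(m + 7/4)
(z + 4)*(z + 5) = z^2 + 9*z + 20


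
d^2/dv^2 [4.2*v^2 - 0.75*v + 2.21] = 8.40000000000000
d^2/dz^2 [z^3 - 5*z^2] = 6*z - 10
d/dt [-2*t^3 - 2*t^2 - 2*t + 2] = -6*t^2 - 4*t - 2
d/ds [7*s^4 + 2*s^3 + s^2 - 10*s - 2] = 28*s^3 + 6*s^2 + 2*s - 10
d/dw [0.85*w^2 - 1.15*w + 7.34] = 1.7*w - 1.15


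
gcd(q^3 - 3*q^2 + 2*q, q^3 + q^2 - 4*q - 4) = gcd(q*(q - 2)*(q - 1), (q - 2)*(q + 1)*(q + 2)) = q - 2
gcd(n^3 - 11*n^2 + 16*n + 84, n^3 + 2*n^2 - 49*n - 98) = n^2 - 5*n - 14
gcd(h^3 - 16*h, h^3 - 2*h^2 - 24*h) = h^2 + 4*h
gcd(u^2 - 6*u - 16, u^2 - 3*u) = 1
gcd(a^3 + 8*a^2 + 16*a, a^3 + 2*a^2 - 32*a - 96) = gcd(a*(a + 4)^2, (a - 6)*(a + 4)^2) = a^2 + 8*a + 16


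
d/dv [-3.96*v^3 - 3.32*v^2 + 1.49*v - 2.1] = -11.88*v^2 - 6.64*v + 1.49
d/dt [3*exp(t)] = 3*exp(t)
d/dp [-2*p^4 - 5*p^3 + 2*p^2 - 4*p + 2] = -8*p^3 - 15*p^2 + 4*p - 4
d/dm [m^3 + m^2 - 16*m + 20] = 3*m^2 + 2*m - 16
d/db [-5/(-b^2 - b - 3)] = 5*(-2*b - 1)/(b^2 + b + 3)^2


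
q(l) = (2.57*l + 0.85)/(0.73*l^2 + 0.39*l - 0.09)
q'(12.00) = -0.02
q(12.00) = 0.29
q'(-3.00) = -0.49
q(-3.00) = -1.29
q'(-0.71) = -525201.97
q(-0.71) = -891.77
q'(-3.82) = -0.28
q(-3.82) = -0.99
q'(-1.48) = -3.27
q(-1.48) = -3.17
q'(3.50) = -0.27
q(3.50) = 0.96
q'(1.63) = -1.23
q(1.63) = 2.03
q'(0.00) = -69.48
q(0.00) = -9.44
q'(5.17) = -0.12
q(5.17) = 0.66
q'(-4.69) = -0.18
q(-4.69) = -0.79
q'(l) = (-1.46*l - 0.39)*(2.57*l + 0.85)/(0.73*l^2 + 0.39*l - 0.09)^2 + 2.57/(0.73*l^2 + 0.39*l - 0.09) = (1.8761*l^2 + 1.0023*l - (1.46*l + 0.39)*(2.57*l + 0.85) - 0.2313)/(0.73*l^2 + 0.39*l - 0.09)^2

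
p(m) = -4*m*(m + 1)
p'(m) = -8*m - 4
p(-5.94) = -117.37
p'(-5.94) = 43.52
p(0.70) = -4.76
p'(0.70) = -9.60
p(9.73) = -417.61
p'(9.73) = -81.84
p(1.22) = -10.83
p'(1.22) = -13.76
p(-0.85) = 0.51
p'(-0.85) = 2.80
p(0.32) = -1.69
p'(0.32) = -6.56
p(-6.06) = -122.65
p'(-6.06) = 44.48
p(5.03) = -121.32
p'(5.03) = -44.24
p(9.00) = -360.00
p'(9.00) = -76.00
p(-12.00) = -528.00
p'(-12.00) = 92.00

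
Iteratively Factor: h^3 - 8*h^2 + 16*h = (h - 4)*(h^2 - 4*h) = h*(h - 4)*(h - 4)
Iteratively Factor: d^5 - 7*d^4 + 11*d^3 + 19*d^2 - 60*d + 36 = (d - 2)*(d^4 - 5*d^3 + d^2 + 21*d - 18) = (d - 2)*(d - 1)*(d^3 - 4*d^2 - 3*d + 18) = (d - 3)*(d - 2)*(d - 1)*(d^2 - d - 6) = (d - 3)^2*(d - 2)*(d - 1)*(d + 2)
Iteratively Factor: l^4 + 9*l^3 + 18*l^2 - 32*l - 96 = (l + 3)*(l^3 + 6*l^2 - 32) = (l + 3)*(l + 4)*(l^2 + 2*l - 8) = (l + 3)*(l + 4)^2*(l - 2)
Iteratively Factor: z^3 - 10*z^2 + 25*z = (z)*(z^2 - 10*z + 25) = z*(z - 5)*(z - 5)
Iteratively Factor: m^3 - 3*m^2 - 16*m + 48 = (m - 3)*(m^2 - 16) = (m - 4)*(m - 3)*(m + 4)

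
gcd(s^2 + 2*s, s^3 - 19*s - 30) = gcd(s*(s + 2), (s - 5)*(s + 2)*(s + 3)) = s + 2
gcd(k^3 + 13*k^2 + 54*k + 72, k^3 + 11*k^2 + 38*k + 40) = k + 4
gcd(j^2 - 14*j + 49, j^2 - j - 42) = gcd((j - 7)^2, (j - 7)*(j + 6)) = j - 7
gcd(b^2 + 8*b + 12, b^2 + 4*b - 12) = b + 6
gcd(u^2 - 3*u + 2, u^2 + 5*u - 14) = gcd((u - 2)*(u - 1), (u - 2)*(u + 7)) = u - 2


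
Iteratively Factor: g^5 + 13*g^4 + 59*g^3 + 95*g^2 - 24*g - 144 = (g + 3)*(g^4 + 10*g^3 + 29*g^2 + 8*g - 48) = (g + 3)*(g + 4)*(g^3 + 6*g^2 + 5*g - 12) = (g + 3)*(g + 4)^2*(g^2 + 2*g - 3) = (g - 1)*(g + 3)*(g + 4)^2*(g + 3)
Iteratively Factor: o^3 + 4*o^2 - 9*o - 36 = (o + 3)*(o^2 + o - 12) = (o - 3)*(o + 3)*(o + 4)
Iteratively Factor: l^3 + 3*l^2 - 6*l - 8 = (l + 4)*(l^2 - l - 2) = (l + 1)*(l + 4)*(l - 2)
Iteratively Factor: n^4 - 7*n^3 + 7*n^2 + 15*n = (n)*(n^3 - 7*n^2 + 7*n + 15) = n*(n - 5)*(n^2 - 2*n - 3) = n*(n - 5)*(n - 3)*(n + 1)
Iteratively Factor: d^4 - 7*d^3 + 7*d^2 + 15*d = (d)*(d^3 - 7*d^2 + 7*d + 15) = d*(d - 3)*(d^2 - 4*d - 5) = d*(d - 3)*(d + 1)*(d - 5)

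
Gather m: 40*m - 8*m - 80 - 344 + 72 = 32*m - 352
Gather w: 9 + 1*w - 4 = w + 5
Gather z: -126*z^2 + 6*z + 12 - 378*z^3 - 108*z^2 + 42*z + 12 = -378*z^3 - 234*z^2 + 48*z + 24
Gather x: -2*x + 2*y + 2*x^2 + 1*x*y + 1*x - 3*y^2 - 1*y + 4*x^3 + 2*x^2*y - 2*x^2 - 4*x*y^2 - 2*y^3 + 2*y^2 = 4*x^3 + 2*x^2*y + x*(-4*y^2 + y - 1) - 2*y^3 - y^2 + y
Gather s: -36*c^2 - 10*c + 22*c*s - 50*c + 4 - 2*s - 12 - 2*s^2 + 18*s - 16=-36*c^2 - 60*c - 2*s^2 + s*(22*c + 16) - 24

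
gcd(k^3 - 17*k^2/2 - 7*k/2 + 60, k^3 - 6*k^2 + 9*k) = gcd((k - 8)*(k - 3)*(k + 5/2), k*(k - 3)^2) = k - 3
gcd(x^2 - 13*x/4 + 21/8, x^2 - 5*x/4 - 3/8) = x - 3/2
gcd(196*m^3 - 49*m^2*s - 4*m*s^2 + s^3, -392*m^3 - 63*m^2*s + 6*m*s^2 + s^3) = 7*m + s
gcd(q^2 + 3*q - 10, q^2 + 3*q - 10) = q^2 + 3*q - 10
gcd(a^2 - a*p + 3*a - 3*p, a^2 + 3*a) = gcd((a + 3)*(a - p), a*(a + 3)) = a + 3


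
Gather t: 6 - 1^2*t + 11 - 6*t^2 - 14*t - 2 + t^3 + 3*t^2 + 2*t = t^3 - 3*t^2 - 13*t + 15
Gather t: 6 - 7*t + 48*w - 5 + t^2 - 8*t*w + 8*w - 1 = t^2 + t*(-8*w - 7) + 56*w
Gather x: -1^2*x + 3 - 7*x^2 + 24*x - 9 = -7*x^2 + 23*x - 6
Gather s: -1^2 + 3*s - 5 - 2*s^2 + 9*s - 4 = -2*s^2 + 12*s - 10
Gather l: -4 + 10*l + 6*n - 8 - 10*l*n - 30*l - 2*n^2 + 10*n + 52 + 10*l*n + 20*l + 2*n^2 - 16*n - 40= 0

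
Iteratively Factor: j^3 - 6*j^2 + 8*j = (j - 2)*(j^2 - 4*j) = (j - 4)*(j - 2)*(j)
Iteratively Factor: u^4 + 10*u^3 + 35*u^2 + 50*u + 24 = (u + 1)*(u^3 + 9*u^2 + 26*u + 24) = (u + 1)*(u + 3)*(u^2 + 6*u + 8) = (u + 1)*(u + 3)*(u + 4)*(u + 2)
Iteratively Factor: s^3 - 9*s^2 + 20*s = (s)*(s^2 - 9*s + 20) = s*(s - 5)*(s - 4)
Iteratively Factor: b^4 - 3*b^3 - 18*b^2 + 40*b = (b - 5)*(b^3 + 2*b^2 - 8*b) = (b - 5)*(b - 2)*(b^2 + 4*b) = b*(b - 5)*(b - 2)*(b + 4)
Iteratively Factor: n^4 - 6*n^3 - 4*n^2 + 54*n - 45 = (n - 5)*(n^3 - n^2 - 9*n + 9) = (n - 5)*(n - 3)*(n^2 + 2*n - 3) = (n - 5)*(n - 3)*(n - 1)*(n + 3)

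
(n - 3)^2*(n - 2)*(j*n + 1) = j*n^4 - 8*j*n^3 + 21*j*n^2 - 18*j*n + n^3 - 8*n^2 + 21*n - 18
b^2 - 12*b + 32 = (b - 8)*(b - 4)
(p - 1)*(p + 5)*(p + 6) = p^3 + 10*p^2 + 19*p - 30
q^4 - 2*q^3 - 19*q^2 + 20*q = q*(q - 5)*(q - 1)*(q + 4)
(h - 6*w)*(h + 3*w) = h^2 - 3*h*w - 18*w^2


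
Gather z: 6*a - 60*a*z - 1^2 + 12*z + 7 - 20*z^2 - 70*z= 6*a - 20*z^2 + z*(-60*a - 58) + 6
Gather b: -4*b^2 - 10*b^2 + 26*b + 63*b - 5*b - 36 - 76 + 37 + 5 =-14*b^2 + 84*b - 70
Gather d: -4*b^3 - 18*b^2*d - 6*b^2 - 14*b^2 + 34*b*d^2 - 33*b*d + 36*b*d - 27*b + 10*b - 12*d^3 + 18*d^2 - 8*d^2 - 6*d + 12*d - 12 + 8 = -4*b^3 - 20*b^2 - 17*b - 12*d^3 + d^2*(34*b + 10) + d*(-18*b^2 + 3*b + 6) - 4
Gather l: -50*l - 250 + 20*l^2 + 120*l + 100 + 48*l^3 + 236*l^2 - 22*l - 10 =48*l^3 + 256*l^2 + 48*l - 160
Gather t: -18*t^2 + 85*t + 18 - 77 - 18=-18*t^2 + 85*t - 77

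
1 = 1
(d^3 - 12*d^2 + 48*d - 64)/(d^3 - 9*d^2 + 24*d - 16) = (d - 4)/(d - 1)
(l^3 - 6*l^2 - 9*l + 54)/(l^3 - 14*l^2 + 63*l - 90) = (l + 3)/(l - 5)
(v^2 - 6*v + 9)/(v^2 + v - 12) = (v - 3)/(v + 4)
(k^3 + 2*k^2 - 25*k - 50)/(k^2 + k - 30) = (k^2 + 7*k + 10)/(k + 6)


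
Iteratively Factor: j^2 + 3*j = (j)*(j + 3)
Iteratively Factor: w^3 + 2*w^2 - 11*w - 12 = (w + 1)*(w^2 + w - 12) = (w + 1)*(w + 4)*(w - 3)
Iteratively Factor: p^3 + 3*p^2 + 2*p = (p + 1)*(p^2 + 2*p) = (p + 1)*(p + 2)*(p)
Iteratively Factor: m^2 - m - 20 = (m + 4)*(m - 5)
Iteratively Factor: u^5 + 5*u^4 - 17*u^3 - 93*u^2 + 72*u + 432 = (u - 3)*(u^4 + 8*u^3 + 7*u^2 - 72*u - 144) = (u - 3)*(u + 4)*(u^3 + 4*u^2 - 9*u - 36) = (u - 3)*(u + 4)^2*(u^2 - 9) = (u - 3)*(u + 3)*(u + 4)^2*(u - 3)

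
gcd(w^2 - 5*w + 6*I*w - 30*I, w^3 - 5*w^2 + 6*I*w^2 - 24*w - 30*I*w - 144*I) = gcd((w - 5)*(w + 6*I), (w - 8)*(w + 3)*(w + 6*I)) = w + 6*I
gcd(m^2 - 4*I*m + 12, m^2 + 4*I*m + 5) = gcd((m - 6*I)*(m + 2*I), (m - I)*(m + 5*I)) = 1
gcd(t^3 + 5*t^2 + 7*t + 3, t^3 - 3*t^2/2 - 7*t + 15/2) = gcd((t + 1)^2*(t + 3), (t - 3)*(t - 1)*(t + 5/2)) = 1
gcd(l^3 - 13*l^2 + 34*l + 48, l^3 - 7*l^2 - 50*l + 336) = l^2 - 14*l + 48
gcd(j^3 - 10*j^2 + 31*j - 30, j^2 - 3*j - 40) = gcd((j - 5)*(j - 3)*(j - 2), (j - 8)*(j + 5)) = 1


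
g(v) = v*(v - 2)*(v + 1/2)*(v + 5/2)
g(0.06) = -0.17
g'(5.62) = 748.88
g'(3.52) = 175.69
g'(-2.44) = -19.57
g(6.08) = 1400.48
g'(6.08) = 949.66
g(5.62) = 1011.00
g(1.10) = -5.70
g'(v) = v*(v - 2)*(v + 1/2) + v*(v - 2)*(v + 5/2) + v*(v + 1/2)*(v + 5/2) + (v - 2)*(v + 1/2)*(v + 5/2) = 4*v^3 + 3*v^2 - 19*v/2 - 5/2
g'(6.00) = 912.50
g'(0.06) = -3.06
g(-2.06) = -5.74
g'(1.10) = -4.00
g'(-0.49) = 2.40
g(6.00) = 1326.00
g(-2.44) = -1.26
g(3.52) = 129.48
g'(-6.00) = -701.50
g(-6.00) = 924.00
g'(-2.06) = -5.17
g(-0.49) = 0.02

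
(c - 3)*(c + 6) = c^2 + 3*c - 18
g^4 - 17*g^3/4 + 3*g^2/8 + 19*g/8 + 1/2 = (g - 4)*(g - 1)*(g + 1/4)*(g + 1/2)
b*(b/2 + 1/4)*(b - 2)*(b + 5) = b^4/2 + 7*b^3/4 - 17*b^2/4 - 5*b/2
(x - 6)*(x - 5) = x^2 - 11*x + 30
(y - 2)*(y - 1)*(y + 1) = y^3 - 2*y^2 - y + 2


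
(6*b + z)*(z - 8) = 6*b*z - 48*b + z^2 - 8*z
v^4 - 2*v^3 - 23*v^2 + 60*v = v*(v - 4)*(v - 3)*(v + 5)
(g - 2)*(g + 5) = g^2 + 3*g - 10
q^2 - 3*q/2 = q*(q - 3/2)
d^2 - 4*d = d*(d - 4)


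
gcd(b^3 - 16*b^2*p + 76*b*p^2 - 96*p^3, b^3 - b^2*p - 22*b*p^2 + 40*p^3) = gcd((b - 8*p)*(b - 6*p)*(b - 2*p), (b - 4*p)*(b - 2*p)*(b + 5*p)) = -b + 2*p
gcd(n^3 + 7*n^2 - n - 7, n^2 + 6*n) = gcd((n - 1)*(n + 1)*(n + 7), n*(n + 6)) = 1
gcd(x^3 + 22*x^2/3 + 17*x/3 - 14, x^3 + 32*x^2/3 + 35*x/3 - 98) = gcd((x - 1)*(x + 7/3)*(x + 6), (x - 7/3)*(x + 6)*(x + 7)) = x + 6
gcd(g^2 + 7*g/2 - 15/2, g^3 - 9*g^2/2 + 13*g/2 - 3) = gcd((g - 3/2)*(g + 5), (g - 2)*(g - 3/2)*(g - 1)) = g - 3/2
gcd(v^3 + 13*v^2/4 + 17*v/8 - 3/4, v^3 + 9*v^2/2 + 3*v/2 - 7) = v + 2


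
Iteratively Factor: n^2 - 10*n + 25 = (n - 5)*(n - 5)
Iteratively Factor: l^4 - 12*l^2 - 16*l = (l + 2)*(l^3 - 2*l^2 - 8*l) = l*(l + 2)*(l^2 - 2*l - 8) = l*(l + 2)^2*(l - 4)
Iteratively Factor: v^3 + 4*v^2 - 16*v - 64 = (v + 4)*(v^2 - 16) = (v + 4)^2*(v - 4)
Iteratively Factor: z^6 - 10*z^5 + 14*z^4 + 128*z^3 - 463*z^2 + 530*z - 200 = (z - 1)*(z^5 - 9*z^4 + 5*z^3 + 133*z^2 - 330*z + 200) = (z - 1)^2*(z^4 - 8*z^3 - 3*z^2 + 130*z - 200) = (z - 2)*(z - 1)^2*(z^3 - 6*z^2 - 15*z + 100) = (z - 2)*(z - 1)^2*(z + 4)*(z^2 - 10*z + 25) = (z - 5)*(z - 2)*(z - 1)^2*(z + 4)*(z - 5)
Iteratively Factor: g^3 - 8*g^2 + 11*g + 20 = (g - 4)*(g^2 - 4*g - 5) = (g - 4)*(g + 1)*(g - 5)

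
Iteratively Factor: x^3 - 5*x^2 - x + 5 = (x - 5)*(x^2 - 1) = (x - 5)*(x + 1)*(x - 1)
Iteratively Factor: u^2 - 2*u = (u)*(u - 2)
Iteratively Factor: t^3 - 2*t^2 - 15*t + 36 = (t + 4)*(t^2 - 6*t + 9) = (t - 3)*(t + 4)*(t - 3)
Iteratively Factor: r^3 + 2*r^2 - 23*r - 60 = (r - 5)*(r^2 + 7*r + 12) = (r - 5)*(r + 4)*(r + 3)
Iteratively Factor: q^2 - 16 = (q + 4)*(q - 4)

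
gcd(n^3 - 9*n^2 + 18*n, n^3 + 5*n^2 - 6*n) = n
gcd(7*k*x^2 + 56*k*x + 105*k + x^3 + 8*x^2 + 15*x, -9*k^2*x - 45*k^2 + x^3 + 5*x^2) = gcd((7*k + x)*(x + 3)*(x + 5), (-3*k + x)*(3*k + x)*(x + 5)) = x + 5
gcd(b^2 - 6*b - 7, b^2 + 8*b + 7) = b + 1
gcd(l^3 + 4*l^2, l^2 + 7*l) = l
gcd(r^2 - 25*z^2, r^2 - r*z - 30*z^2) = r + 5*z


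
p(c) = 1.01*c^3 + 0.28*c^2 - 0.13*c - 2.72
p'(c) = 3.03*c^2 + 0.56*c - 0.13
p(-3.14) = -30.82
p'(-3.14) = 27.99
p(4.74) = 110.52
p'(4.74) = 70.60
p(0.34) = -2.69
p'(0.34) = 0.41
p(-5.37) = -150.35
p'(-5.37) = 84.24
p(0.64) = -2.42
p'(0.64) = 1.47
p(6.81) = 328.36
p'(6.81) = 144.20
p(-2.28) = -12.94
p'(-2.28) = 14.34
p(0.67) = -2.38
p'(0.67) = 1.61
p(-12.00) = -1706.12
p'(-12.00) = 429.47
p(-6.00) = -210.02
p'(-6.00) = 105.59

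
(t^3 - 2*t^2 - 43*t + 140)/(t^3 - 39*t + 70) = (t - 4)/(t - 2)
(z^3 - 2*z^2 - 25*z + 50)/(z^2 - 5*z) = z + 3 - 10/z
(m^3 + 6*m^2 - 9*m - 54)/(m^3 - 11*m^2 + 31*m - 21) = (m^2 + 9*m + 18)/(m^2 - 8*m + 7)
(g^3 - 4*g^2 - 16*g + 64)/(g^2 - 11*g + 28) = (g^2 - 16)/(g - 7)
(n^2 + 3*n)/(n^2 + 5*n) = (n + 3)/(n + 5)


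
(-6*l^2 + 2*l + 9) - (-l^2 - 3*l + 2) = -5*l^2 + 5*l + 7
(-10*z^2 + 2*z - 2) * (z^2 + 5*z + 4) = -10*z^4 - 48*z^3 - 32*z^2 - 2*z - 8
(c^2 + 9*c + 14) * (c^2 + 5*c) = c^4 + 14*c^3 + 59*c^2 + 70*c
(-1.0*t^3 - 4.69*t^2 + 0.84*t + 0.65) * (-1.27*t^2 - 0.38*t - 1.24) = 1.27*t^5 + 6.3363*t^4 + 1.9554*t^3 + 4.6709*t^2 - 1.2886*t - 0.806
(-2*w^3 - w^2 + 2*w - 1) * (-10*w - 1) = 20*w^4 + 12*w^3 - 19*w^2 + 8*w + 1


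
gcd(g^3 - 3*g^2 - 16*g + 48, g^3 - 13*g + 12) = g^2 + g - 12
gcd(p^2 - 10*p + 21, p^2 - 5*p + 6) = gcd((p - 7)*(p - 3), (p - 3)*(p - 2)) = p - 3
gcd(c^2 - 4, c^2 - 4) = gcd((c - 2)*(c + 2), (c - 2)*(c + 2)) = c^2 - 4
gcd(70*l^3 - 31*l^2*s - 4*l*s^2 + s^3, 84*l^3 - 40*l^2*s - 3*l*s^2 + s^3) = 14*l^2 - 9*l*s + s^2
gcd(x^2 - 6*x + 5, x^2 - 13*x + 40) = x - 5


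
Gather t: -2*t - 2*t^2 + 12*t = -2*t^2 + 10*t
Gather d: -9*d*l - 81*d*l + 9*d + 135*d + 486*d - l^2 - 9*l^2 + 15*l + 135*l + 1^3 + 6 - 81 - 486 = d*(630 - 90*l) - 10*l^2 + 150*l - 560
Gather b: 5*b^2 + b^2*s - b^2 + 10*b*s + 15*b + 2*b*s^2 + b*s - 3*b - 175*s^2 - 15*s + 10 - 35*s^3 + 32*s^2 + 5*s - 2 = b^2*(s + 4) + b*(2*s^2 + 11*s + 12) - 35*s^3 - 143*s^2 - 10*s + 8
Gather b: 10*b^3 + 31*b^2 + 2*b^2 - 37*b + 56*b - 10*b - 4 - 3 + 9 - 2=10*b^3 + 33*b^2 + 9*b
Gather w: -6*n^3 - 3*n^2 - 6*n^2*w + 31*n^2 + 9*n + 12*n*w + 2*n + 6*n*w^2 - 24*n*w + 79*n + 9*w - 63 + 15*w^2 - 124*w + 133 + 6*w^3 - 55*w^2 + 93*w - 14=-6*n^3 + 28*n^2 + 90*n + 6*w^3 + w^2*(6*n - 40) + w*(-6*n^2 - 12*n - 22) + 56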